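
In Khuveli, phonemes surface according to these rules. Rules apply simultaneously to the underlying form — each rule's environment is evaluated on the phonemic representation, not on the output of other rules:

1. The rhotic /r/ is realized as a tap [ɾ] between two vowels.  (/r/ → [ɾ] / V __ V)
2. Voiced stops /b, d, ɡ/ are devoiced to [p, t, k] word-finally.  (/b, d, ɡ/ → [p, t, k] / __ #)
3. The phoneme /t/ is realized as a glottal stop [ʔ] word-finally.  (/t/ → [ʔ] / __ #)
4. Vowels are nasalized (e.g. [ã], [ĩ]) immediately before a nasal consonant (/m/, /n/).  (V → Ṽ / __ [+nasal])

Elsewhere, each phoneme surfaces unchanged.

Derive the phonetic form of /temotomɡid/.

/t/ — word-initial; rule 3 does not apply here → [t].
/e/ meets the environment for rule 4 (before a nasal consonant) → [ẽ].
/m/ (between /e/ and /o/): no rule targets it → [m].
/o/ (between /m/ and /t/) fails the environment for rule 4, so it stays [o].
/t/ (between /o/ and /o/) fails the environment for rule 3, so it stays [t].
/o/ — between /t/ and /m/, before a nasal consonant — surfaces as [õ] (rule 4).
/m/ — not in any rule's target class → [m].
/ɡ/ (between /m/ and /i/) is in the target of rule 2 but the environment (word-finally) is not met → [ɡ].
/i/ (between /ɡ/ and /d/) is in the target of rule 4 but the environment (before a nasal consonant) is not met → [i].
/d/ (word-final) occurs word-finally → [t] by rule 2.

[tẽmotõmɡit]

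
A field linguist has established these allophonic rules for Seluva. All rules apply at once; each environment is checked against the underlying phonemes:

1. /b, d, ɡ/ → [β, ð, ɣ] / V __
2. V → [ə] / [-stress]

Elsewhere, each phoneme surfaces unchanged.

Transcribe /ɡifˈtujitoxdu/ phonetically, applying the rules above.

/ɡ/ (word-initial) is in the target of rule 1 but the environment (immediately after a vowel) is not met → [ɡ].
/i/ (between /ɡ/ and /f/): in an unstressed syllable, so rule 2 applies → [ə].
/f/ — not in any rule's target class → [f].
/t/ — not in any rule's target class → [t].
/u/ (between /t/ and /j/): rule 2 targets it, but not in an unstressed syllable → unchanged [u].
/j/ stays [j].
/i/ meets the environment for rule 2 (in an unstressed syllable) → [ə].
/t/ (between /i/ and /o/) is unaffected → [t].
/o/ (between /t/ and /x/) occurs in an unstressed syllable → [ə] by rule 2.
/x/ (between /o/ and /d/): no rule targets it → [x].
/d/ (between /x/ and /u/): rule 1 targets it, but not immediately after a vowel → unchanged [d].
/u/ meets the environment for rule 2 (in an unstressed syllable) → [ə].

[ɡəfˈtujətəxdə]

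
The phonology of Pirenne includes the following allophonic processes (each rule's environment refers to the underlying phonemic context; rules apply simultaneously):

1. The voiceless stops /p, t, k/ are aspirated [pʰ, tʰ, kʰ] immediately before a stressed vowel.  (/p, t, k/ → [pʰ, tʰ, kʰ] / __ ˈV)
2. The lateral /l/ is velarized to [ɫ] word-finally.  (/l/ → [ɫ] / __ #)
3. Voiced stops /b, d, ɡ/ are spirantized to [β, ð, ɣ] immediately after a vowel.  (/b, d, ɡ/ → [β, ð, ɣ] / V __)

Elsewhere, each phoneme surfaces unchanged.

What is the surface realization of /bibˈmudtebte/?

[biβˈmuðteβte]

/b/ (word-initial): rule 3 targets it, but not immediately after a vowel → unchanged [b].
/i/ (between /b/ and /b/): no rule targets it → [i].
/b/ meets the environment for rule 3 (immediately after a vowel) → [β].
/m/ (between /b/ and /u/): no rule targets it → [m].
/u/ — not in any rule's target class → [u].
/d/ — between /u/ and /t/, immediately after a vowel — surfaces as [ð] (rule 3).
/t/ (between /d/ and /e/) is in the target of rule 1 but the environment (immediately before a stressed vowel) is not met → [t].
/e/ (between /t/ and /b/) is unaffected → [e].
/b/ meets the environment for rule 3 (immediately after a vowel) → [β].
/t/ — between /b/ and /e/; rule 1 does not apply here → [t].
/e/ stays [e].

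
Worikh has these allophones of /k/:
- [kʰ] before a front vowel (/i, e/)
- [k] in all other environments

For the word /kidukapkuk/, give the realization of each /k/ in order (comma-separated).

Occurrence 1 (position 1): before a front vowel (/i, e/) → [kʰ].
Occurrence 2 (position 5): no conditioning environment matches → elsewhere allophone [k].
Occurrence 3 (position 8): no conditioning environment matches → elsewhere allophone [k].
Occurrence 4 (position 10): no conditioning environment matches → elsewhere allophone [k].

[kʰ], [k], [k], [k]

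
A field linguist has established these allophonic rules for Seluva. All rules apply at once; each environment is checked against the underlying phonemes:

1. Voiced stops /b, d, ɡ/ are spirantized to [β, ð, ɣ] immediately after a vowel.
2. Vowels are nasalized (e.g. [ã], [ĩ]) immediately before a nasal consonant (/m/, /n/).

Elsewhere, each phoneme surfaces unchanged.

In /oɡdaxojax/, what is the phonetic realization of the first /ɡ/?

[ɣ]

/ɡ/ — between /o/ and /d/, immediately after a vowel — surfaces as [ɣ] (rule 1).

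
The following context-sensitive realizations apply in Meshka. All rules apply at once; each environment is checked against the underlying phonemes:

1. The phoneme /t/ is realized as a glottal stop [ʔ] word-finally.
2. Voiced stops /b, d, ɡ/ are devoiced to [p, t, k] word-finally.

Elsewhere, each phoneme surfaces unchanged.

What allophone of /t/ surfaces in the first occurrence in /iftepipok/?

/t/ (between /f/ and /e/) fails the environment for rule 1, so it stays [t].

[t]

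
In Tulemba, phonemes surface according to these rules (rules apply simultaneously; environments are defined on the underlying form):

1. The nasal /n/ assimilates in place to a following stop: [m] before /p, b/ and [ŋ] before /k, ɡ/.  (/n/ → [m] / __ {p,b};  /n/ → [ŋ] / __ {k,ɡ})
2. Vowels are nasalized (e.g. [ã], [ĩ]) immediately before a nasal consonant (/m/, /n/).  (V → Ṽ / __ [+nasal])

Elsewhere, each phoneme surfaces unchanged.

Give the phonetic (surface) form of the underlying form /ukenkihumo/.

[ukẽŋkihũmo]

/u/ (word-initial) is in the target of rule 2 but the environment (before a nasal consonant) is not met → [u].
/k/ (between /u/ and /e/) is unaffected → [k].
/e/ (between /k/ and /n/) occurs before a nasal consonant → [ẽ] by rule 2.
Rule 1 applies to /n/ (between /e/ and /k/: before a labial or velar stop) → [ŋ].
/k/ (between /n/ and /i/) is unaffected → [k].
/i/ — between /k/ and /h/; rule 2 does not apply here → [i].
/h/ — not in any rule's target class → [h].
Rule 2 applies to /u/ (between /h/ and /m/: before a nasal consonant) → [ũ].
/m/ (between /u/ and /o/) is unaffected → [m].
/o/ (word-final) is in the target of rule 2 but the environment (before a nasal consonant) is not met → [o].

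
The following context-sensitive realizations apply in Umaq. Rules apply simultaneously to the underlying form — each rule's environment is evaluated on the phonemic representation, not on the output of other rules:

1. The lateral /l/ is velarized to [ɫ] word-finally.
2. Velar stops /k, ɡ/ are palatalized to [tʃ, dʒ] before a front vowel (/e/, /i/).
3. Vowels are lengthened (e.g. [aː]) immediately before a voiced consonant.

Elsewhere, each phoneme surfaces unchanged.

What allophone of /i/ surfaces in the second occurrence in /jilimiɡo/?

[iː]

/i/ (between /l/ and /m/) occurs before a voiced consonant → [iː] by rule 3.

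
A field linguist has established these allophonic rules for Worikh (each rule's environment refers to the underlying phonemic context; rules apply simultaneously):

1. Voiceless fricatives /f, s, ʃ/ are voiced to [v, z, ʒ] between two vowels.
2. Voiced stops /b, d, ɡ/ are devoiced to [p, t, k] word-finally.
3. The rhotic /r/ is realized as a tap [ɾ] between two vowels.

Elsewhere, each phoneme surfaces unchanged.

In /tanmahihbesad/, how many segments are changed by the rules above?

Segments that undergo a rule: /s/ → [z] (rule 1); /d/ → [t] (rule 2).
All other segments surface unchanged.

2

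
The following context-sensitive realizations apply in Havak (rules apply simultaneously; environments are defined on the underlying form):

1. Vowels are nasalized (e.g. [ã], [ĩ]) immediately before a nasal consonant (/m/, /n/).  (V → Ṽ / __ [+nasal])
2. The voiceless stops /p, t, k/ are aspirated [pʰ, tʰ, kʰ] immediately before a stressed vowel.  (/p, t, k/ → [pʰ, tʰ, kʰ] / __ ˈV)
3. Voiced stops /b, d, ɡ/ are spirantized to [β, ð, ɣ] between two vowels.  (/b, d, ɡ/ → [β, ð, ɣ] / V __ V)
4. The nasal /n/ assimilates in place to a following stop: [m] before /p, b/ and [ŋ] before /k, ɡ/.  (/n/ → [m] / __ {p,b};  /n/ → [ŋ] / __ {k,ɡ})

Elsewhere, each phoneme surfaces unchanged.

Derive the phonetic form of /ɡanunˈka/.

/ɡ/ (word-initial) is in the target of rule 3 but the environment (between two vowels) is not met → [ɡ].
/a/ (between /ɡ/ and /n/): before a nasal consonant, so rule 1 applies → [ã].
/n/ (between /a/ and /u/): rule 4 targets it, but not before a labial or velar stop → unchanged [n].
/u/ — between /n/ and /n/, before a nasal consonant — surfaces as [ũ] (rule 1).
/n/ meets the environment for rule 4 (before a labial or velar stop) → [ŋ].
/k/ (between /n/ and /a/): immediately before a stressed vowel, so rule 2 applies → [kʰ].
/a/ (word-final): rule 1 targets it, but not before a nasal consonant → unchanged [a].

[ɡãnũŋˈkʰa]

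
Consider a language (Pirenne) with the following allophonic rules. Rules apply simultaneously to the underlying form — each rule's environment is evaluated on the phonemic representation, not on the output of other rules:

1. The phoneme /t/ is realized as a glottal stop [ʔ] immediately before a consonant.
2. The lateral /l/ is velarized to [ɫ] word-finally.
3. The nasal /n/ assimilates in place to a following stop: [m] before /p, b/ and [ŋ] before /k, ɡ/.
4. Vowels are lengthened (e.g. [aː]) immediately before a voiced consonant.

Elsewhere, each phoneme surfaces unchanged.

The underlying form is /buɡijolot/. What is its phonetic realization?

[buːɡiːjoːlot]

/b/ — not in any rule's target class → [b].
Rule 4 applies to /u/ (between /b/ and /ɡ/: before a voiced consonant) → [uː].
/ɡ/ (between /u/ and /i/): no rule targets it → [ɡ].
/i/ (between /ɡ/ and /j/): before a voiced consonant, so rule 4 applies → [iː].
/j/ stays [j].
/o/ meets the environment for rule 4 (before a voiced consonant) → [oː].
/l/ — between /o/ and /o/; rule 2 does not apply here → [l].
/o/ (between /l/ and /t/) fails the environment for rule 4, so it stays [o].
/t/ — word-final; rule 1 does not apply here → [t].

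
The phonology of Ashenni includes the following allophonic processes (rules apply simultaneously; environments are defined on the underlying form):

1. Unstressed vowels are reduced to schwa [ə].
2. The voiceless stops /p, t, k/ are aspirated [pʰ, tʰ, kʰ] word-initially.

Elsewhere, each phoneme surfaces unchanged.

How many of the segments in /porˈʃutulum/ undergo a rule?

4

Segments that undergo a rule: /p/ → [pʰ] (rule 2); /o/ → [ə] (rule 1); /u/ → [ə] (rule 1); /u/ → [ə] (rule 1).
All other segments surface unchanged.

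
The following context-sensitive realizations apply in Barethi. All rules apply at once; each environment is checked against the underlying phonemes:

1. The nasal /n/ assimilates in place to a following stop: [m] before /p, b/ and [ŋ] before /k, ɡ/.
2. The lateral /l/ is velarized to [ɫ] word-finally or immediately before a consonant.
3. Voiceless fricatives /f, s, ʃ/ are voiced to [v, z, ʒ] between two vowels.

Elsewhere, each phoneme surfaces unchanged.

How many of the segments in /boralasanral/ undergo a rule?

Segments that undergo a rule: /s/ → [z] (rule 3); /l/ → [ɫ] (rule 2).
All other segments surface unchanged.

2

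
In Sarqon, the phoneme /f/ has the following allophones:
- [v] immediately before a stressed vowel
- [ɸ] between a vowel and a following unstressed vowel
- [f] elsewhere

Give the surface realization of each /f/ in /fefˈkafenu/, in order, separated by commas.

[f], [f], [ɸ]

Occurrence 1 (position 1): no conditioning environment matches → elsewhere allophone [f].
Occurrence 2 (position 3): no conditioning environment matches → elsewhere allophone [f].
Occurrence 3 (position 6): between a vowel and a following unstressed vowel → [ɸ].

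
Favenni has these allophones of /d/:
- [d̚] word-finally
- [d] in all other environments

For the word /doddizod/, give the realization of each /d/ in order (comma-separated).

Occurrence 1 (position 1): no conditioning environment matches → elsewhere allophone [d].
Occurrence 2 (position 3): no conditioning environment matches → elsewhere allophone [d].
Occurrence 3 (position 4): no conditioning environment matches → elsewhere allophone [d].
Occurrence 4 (position 8): word-finally → [d̚].

[d], [d], [d], [d̚]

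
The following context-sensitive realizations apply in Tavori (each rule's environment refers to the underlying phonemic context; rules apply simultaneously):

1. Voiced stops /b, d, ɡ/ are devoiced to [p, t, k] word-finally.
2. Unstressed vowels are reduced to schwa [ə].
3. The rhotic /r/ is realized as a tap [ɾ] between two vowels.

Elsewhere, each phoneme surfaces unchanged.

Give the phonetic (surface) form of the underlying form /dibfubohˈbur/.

[dəbfəbəhˈbur]

/d/ (word-initial) is in the target of rule 1 but the environment (word-finally) is not met → [d].
/i/ (between /d/ and /b/) occurs in an unstressed syllable → [ə] by rule 2.
/b/ (between /i/ and /f/): rule 1 targets it, but not word-finally → unchanged [b].
/f/ (between /b/ and /u/) is unaffected → [f].
/u/ meets the environment for rule 2 (in an unstressed syllable) → [ə].
/b/ — between /u/ and /o/; rule 1 does not apply here → [b].
/o/ (between /b/ and /h/) occurs in an unstressed syllable → [ə] by rule 2.
/h/ — not in any rule's target class → [h].
/b/ (between /h/ and /u/) is in the target of rule 1 but the environment (word-finally) is not met → [b].
/u/ (between /b/ and /r/): rule 2 targets it, but not in an unstressed syllable → unchanged [u].
/r/ — word-final; rule 3 does not apply here → [r].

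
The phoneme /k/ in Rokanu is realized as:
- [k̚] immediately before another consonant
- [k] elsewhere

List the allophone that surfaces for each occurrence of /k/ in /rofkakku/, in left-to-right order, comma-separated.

Occurrence 1 (position 4): no conditioning environment matches → elsewhere allophone [k].
Occurrence 2 (position 6): immediately before another consonant → [k̚].
Occurrence 3 (position 7): no conditioning environment matches → elsewhere allophone [k].

[k], [k̚], [k]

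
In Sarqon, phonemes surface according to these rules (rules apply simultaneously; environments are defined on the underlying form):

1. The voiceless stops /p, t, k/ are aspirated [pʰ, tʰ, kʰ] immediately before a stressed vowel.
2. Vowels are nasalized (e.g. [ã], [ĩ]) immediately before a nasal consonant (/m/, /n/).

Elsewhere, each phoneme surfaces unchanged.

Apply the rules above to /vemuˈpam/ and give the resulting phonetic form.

/v/ stays [v].
/e/ meets the environment for rule 2 (before a nasal consonant) → [ẽ].
/m/ stays [m].
/u/ (between /m/ and /p/): rule 2 targets it, but not before a nasal consonant → unchanged [u].
/p/ (between /u/ and /a/): immediately before a stressed vowel, so rule 1 applies → [pʰ].
Rule 2 applies to /a/ (between /p/ and /m/: before a nasal consonant) → [ã].
/m/ stays [m].

[vẽmuˈpʰãm]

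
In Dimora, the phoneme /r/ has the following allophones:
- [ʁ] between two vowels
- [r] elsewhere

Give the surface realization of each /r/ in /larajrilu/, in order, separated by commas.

Occurrence 1 (position 3): between two vowels → [ʁ].
Occurrence 2 (position 6): no conditioning environment matches → elsewhere allophone [r].

[ʁ], [r]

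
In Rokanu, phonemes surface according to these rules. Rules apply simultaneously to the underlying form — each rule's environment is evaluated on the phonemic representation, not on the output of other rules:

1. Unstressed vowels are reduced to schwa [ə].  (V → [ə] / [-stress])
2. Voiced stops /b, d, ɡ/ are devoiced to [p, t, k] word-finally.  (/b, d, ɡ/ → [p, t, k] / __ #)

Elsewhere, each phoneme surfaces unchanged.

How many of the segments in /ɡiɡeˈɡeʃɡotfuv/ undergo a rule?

Segments that undergo a rule: /i/ → [ə] (rule 1); /e/ → [ə] (rule 1); /o/ → [ə] (rule 1); /u/ → [ə] (rule 1).
All other segments surface unchanged.

4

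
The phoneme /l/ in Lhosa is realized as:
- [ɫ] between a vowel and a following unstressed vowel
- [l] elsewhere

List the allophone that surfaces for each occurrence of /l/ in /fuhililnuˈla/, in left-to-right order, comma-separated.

[ɫ], [l], [l]

Occurrence 1 (position 5): between a vowel and a following unstressed vowel → [ɫ].
Occurrence 2 (position 7): no conditioning environment matches → elsewhere allophone [l].
Occurrence 3 (position 10): no conditioning environment matches → elsewhere allophone [l].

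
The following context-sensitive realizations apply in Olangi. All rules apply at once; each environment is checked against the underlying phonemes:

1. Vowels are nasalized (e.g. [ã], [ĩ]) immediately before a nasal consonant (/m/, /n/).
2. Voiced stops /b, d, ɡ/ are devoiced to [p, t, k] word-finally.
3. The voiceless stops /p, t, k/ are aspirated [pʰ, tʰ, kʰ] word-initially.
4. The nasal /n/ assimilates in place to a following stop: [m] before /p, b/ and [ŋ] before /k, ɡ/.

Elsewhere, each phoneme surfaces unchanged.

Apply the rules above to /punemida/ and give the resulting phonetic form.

/p/ — word-initial, word-initially — surfaces as [pʰ] (rule 3).
/u/ — between /p/ and /n/, before a nasal consonant — surfaces as [ũ] (rule 1).
/n/ — between /u/ and /e/; rule 4 does not apply here → [n].
/e/ — between /n/ and /m/, before a nasal consonant — surfaces as [ẽ] (rule 1).
/i/ (between /m/ and /d/) fails the environment for rule 1, so it stays [i].
/d/ — between /i/ and /a/; rule 2 does not apply here → [d].
/a/ (word-final): rule 1 targets it, but not before a nasal consonant → unchanged [a].

[pʰũnẽmida]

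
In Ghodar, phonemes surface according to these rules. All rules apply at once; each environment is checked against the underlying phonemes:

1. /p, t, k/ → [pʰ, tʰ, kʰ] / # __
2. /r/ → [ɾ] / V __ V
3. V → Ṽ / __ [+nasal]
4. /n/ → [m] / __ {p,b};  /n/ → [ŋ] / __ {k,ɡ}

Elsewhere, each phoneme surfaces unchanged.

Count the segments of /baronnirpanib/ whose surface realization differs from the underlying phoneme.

3

Segments that undergo a rule: /r/ → [ɾ] (rule 2); /o/ → [õ] (rule 3); /a/ → [ã] (rule 3).
All other segments surface unchanged.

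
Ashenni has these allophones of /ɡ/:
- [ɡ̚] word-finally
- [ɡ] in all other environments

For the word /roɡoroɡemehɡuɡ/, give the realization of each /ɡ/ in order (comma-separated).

Occurrence 1 (position 3): no conditioning environment matches → elsewhere allophone [ɡ].
Occurrence 2 (position 7): no conditioning environment matches → elsewhere allophone [ɡ].
Occurrence 3 (position 12): no conditioning environment matches → elsewhere allophone [ɡ].
Occurrence 4 (position 14): word-finally → [ɡ̚].

[ɡ], [ɡ], [ɡ], [ɡ̚]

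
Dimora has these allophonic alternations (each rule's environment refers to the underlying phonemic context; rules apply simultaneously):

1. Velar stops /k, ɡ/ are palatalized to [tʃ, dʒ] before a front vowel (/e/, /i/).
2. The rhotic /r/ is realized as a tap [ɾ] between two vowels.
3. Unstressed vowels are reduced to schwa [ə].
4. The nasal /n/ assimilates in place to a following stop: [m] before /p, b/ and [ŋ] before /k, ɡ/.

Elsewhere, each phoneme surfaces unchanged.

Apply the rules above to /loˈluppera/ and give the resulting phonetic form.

[ləˈluppəɾə]

/l/ (word-initial): no rule targets it → [l].
/o/ — between /l/ and /l/, in an unstressed syllable — surfaces as [ə] (rule 3).
/l/ stays [l].
/u/ — between /l/ and /p/; rule 3 does not apply here → [u].
/p/ (between /u/ and /p/) is unaffected → [p].
/p/ — not in any rule's target class → [p].
/e/ (between /p/ and /r/): in an unstressed syllable, so rule 3 applies → [ə].
/r/ meets the environment for rule 2 (between two vowels) → [ɾ].
/a/ meets the environment for rule 3 (in an unstressed syllable) → [ə].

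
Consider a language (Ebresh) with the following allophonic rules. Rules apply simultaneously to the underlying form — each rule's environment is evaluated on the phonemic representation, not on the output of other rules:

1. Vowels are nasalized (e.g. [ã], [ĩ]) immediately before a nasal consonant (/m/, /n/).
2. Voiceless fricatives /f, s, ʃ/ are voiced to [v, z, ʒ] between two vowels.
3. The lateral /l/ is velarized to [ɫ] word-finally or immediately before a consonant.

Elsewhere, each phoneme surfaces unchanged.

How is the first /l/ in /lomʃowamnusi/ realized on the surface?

[l]

/l/ (word-initial) is in the target of rule 3 but the environment (word-finally or immediately before a consonant) is not met → [l].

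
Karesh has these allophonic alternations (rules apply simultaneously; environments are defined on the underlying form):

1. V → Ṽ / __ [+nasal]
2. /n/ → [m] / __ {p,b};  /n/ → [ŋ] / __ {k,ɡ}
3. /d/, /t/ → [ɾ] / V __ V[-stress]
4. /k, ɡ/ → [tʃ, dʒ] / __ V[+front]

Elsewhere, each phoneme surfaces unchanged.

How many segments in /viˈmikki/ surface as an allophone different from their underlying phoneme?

2

Segments that undergo a rule: /i/ → [ĩ] (rule 1); /k/ → [tʃ] (rule 4).
All other segments surface unchanged.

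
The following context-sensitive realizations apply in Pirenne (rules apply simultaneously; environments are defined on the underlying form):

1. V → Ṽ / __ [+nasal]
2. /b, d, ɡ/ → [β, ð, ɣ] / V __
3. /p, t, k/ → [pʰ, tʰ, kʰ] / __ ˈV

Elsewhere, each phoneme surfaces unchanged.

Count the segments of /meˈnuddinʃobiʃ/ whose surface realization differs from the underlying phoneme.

Segments that undergo a rule: /e/ → [ẽ] (rule 1); /d/ → [ð] (rule 2); /i/ → [ĩ] (rule 1); /b/ → [β] (rule 2).
All other segments surface unchanged.

4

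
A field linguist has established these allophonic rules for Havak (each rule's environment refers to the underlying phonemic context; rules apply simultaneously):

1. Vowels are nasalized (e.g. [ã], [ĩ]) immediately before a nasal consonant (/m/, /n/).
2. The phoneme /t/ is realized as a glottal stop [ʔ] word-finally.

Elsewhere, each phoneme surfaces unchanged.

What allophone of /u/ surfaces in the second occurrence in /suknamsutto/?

/u/ (between /s/ and /t/) fails the environment for rule 1, so it stays [u].

[u]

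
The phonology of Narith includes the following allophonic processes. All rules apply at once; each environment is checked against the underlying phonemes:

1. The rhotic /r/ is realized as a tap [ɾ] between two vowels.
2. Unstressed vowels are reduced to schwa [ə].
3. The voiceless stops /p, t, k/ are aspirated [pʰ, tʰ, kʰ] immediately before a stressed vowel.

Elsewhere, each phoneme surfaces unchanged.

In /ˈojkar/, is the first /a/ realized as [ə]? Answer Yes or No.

Yes

/a/ (between /k/ and /r/) occurs in an unstressed syllable → [ə] by rule 2.
The actual realization is [ə], which matches [ə].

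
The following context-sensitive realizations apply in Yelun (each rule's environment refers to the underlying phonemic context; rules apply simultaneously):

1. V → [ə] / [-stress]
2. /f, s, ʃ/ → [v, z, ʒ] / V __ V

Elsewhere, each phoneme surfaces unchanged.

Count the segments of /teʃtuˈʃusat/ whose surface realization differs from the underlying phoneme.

5

Segments that undergo a rule: /e/ → [ə] (rule 1); /u/ → [ə] (rule 1); /ʃ/ → [ʒ] (rule 2); /s/ → [z] (rule 2); /a/ → [ə] (rule 1).
All other segments surface unchanged.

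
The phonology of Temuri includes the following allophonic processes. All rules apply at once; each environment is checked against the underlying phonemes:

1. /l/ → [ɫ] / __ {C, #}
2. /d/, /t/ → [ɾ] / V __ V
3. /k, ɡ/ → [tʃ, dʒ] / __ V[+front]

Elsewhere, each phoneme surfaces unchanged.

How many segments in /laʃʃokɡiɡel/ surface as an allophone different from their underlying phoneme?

Segments that undergo a rule: /ɡ/ → [dʒ] (rule 3); /ɡ/ → [dʒ] (rule 3); /l/ → [ɫ] (rule 1).
All other segments surface unchanged.

3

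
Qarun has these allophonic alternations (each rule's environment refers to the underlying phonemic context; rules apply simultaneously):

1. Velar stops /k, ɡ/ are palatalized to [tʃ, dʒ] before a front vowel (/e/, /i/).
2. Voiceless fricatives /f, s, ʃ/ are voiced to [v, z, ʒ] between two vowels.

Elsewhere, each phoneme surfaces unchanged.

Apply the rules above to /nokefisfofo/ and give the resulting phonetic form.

[notʃevisfovo]

/k/ (between /o/ and /e/): before a front vowel, so rule 1 applies → [tʃ].
/f/ (between /e/ and /i/): between two vowels, so rule 2 applies → [v].
/s/ (between /i/ and /f/) is in the target of rule 2 but the environment (between two vowels) is not met → [s].
/f/ (between /s/ and /o/) is in the target of rule 2 but the environment (between two vowels) is not met → [f].
/f/ (between /o/ and /o/): between two vowels, so rule 2 applies → [v].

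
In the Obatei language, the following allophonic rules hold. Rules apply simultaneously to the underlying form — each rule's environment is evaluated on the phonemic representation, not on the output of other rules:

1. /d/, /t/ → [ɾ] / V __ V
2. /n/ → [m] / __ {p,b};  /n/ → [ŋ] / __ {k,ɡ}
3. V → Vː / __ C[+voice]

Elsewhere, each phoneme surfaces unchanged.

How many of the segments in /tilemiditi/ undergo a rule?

Segments that undergo a rule: /i/ → [iː] (rule 3); /e/ → [eː] (rule 3); /i/ → [iː] (rule 3); /d/ → [ɾ] (rule 1); /t/ → [ɾ] (rule 1).
All other segments surface unchanged.

5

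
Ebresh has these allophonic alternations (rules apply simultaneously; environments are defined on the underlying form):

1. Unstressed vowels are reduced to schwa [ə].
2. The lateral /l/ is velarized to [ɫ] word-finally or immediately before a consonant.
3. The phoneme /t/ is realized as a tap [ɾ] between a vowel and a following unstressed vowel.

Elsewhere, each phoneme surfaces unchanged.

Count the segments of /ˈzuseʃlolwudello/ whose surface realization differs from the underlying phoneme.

Segments that undergo a rule: /e/ → [ə] (rule 1); /o/ → [ə] (rule 1); /l/ → [ɫ] (rule 2); /u/ → [ə] (rule 1); /e/ → [ə] (rule 1); /l/ → [ɫ] (rule 2); /o/ → [ə] (rule 1).
All other segments surface unchanged.

7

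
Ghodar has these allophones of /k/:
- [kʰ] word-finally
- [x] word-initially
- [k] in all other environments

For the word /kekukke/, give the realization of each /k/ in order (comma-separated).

[x], [k], [k], [k]

Occurrence 1 (position 1): word-initially → [x].
Occurrence 2 (position 3): no conditioning environment matches → elsewhere allophone [k].
Occurrence 3 (position 5): no conditioning environment matches → elsewhere allophone [k].
Occurrence 4 (position 6): no conditioning environment matches → elsewhere allophone [k].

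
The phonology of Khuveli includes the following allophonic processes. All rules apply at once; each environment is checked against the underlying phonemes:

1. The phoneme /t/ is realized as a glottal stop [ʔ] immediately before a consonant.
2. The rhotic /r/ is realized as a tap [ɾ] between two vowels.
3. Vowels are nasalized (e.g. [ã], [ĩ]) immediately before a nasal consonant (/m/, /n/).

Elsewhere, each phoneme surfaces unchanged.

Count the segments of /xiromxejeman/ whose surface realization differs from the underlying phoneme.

Segments that undergo a rule: /r/ → [ɾ] (rule 2); /o/ → [õ] (rule 3); /e/ → [ẽ] (rule 3); /a/ → [ã] (rule 3).
All other segments surface unchanged.

4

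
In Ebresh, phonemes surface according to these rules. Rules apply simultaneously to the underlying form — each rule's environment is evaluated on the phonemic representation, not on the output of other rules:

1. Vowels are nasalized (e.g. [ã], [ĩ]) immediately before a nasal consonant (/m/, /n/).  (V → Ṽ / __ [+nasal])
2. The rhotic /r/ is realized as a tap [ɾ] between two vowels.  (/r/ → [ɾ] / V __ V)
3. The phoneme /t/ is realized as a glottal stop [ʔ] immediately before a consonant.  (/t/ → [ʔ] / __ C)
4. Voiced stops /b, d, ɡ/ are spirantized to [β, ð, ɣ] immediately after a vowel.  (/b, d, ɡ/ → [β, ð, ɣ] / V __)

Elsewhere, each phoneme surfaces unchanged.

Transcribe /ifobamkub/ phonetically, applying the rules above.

/i/ (word-initial) fails the environment for rule 1, so it stays [i].
/f/ — not in any rule's target class → [f].
/o/ (between /f/ and /b/) fails the environment for rule 1, so it stays [o].
/b/ — between /o/ and /a/, immediately after a vowel — surfaces as [β] (rule 4).
/a/ (between /b/ and /m/) occurs before a nasal consonant → [ã] by rule 1.
/m/ (between /a/ and /k/): no rule targets it → [m].
/k/ (between /m/ and /u/): no rule targets it → [k].
/u/ (between /k/ and /b/): rule 1 targets it, but not before a nasal consonant → unchanged [u].
Rule 4 applies to /b/ (word-final: immediately after a vowel) → [β].

[ifoβãmkuβ]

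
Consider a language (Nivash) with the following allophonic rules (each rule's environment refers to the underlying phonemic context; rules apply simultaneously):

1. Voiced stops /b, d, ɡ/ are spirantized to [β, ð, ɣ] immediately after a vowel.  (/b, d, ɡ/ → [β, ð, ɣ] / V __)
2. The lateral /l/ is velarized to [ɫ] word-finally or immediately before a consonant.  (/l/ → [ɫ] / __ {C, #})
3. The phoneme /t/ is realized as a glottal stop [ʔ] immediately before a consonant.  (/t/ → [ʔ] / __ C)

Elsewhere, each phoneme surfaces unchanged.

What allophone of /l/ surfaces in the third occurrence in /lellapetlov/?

/l/ — between /l/ and /a/; rule 2 does not apply here → [l].

[l]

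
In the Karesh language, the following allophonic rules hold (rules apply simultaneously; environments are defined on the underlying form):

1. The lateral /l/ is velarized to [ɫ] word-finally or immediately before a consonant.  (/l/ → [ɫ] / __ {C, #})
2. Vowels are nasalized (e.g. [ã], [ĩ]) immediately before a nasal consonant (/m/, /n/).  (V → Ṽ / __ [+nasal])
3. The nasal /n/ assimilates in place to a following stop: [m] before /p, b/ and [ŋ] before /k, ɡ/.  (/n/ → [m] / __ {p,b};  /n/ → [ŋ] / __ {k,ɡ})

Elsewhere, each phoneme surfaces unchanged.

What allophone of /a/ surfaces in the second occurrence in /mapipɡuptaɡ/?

[a]

/a/ — between /t/ and /ɡ/; rule 2 does not apply here → [a].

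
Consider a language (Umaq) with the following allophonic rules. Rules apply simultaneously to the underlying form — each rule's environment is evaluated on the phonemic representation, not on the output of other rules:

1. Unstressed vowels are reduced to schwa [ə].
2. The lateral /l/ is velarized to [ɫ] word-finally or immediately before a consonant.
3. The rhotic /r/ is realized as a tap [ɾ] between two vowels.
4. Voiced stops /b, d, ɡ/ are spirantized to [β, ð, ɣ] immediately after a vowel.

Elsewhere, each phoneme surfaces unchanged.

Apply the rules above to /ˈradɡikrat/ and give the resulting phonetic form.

[ˈraðɡəkrət]

/r/ (word-initial) fails the environment for rule 3, so it stays [r].
/a/ (between /r/ and /d/) is in the target of rule 1 but the environment (in an unstressed syllable) is not met → [a].
/d/ meets the environment for rule 4 (immediately after a vowel) → [ð].
/ɡ/ (between /d/ and /i/): rule 4 targets it, but not immediately after a vowel → unchanged [ɡ].
/i/ meets the environment for rule 1 (in an unstressed syllable) → [ə].
/k/ — not in any rule's target class → [k].
/r/ — between /k/ and /a/; rule 3 does not apply here → [r].
Rule 1 applies to /a/ (between /r/ and /t/: in an unstressed syllable) → [ə].
/t/ stays [t].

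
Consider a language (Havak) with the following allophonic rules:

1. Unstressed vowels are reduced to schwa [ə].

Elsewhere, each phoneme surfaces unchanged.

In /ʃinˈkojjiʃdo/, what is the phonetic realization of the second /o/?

[ə]

/o/ meets the environment for rule 1 (in an unstressed syllable) → [ə].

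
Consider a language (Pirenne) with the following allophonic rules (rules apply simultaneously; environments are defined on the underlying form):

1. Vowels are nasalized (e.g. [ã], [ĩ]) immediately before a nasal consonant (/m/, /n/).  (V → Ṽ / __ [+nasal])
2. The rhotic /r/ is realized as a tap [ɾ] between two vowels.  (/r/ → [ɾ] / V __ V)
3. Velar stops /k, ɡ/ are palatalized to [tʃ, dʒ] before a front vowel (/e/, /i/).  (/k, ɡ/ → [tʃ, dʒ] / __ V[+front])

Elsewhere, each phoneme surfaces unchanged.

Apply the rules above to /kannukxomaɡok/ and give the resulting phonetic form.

/k/ — word-initial; rule 3 does not apply here → [k].
/a/ meets the environment for rule 1 (before a nasal consonant) → [ã].
/n/ (between /a/ and /n/): no rule targets it → [n].
/n/ (between /n/ and /u/) is unaffected → [n].
/u/ (between /n/ and /k/) fails the environment for rule 1, so it stays [u].
/k/ (between /u/ and /x/): rule 3 targets it, but not before a front vowel → unchanged [k].
/x/ (between /k/ and /o/) is unaffected → [x].
/o/ (between /x/ and /m/): before a nasal consonant, so rule 1 applies → [õ].
/m/ — not in any rule's target class → [m].
/a/ — between /m/ and /ɡ/; rule 1 does not apply here → [a].
/ɡ/ (between /a/ and /o/) is in the target of rule 3 but the environment (before a front vowel) is not met → [ɡ].
/o/ (between /ɡ/ and /k/) is in the target of rule 1 but the environment (before a nasal consonant) is not met → [o].
/k/ (word-final) is in the target of rule 3 but the environment (before a front vowel) is not met → [k].

[kãnnukxõmaɡok]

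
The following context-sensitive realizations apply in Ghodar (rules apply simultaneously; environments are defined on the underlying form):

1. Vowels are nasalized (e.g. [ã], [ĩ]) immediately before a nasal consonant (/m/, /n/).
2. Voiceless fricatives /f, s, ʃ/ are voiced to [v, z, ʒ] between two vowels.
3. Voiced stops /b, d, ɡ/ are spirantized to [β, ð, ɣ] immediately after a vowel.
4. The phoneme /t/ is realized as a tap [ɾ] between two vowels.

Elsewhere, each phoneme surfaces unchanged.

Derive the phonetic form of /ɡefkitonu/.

[ɡefkiɾõnu]

/ɡ/ — word-initial; rule 3 does not apply here → [ɡ].
/e/ (between /ɡ/ and /f/) is in the target of rule 1 but the environment (before a nasal consonant) is not met → [e].
/f/ (between /e/ and /k/): rule 2 targets it, but not between two vowels → unchanged [f].
/k/ (between /f/ and /i/): no rule targets it → [k].
/i/ (between /k/ and /t/) fails the environment for rule 1, so it stays [i].
/t/ (between /i/ and /o/): between two vowels, so rule 4 applies → [ɾ].
/o/ (between /t/ and /n/): before a nasal consonant, so rule 1 applies → [õ].
/n/ (between /o/ and /u/): no rule targets it → [n].
/u/ (word-final) fails the environment for rule 1, so it stays [u].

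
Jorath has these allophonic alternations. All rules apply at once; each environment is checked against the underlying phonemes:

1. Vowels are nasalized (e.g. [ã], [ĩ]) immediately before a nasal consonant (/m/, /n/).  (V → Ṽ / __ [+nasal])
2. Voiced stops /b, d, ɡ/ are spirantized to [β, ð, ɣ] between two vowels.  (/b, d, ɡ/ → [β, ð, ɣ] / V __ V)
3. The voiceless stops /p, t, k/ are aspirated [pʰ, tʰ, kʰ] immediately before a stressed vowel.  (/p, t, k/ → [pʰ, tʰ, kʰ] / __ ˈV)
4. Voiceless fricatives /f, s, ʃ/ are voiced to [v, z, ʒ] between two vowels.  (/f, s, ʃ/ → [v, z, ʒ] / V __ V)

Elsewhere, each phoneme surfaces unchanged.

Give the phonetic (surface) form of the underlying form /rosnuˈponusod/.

[rosnuˈpʰõnuzod]

/o/ (between /r/ and /s/) is in the target of rule 1 but the environment (before a nasal consonant) is not met → [o].
/s/ (between /o/ and /n/): rule 4 targets it, but not between two vowels → unchanged [s].
/u/ (between /n/ and /p/): rule 1 targets it, but not before a nasal consonant → unchanged [u].
/p/ — between /u/ and /o/, immediately before a stressed vowel — surfaces as [pʰ] (rule 3).
/o/ (between /p/ and /n/): before a nasal consonant, so rule 1 applies → [õ].
/u/ (between /n/ and /s/) fails the environment for rule 1, so it stays [u].
/s/ meets the environment for rule 4 (between two vowels) → [z].
/o/ — between /s/ and /d/; rule 1 does not apply here → [o].
/d/ (word-final) fails the environment for rule 2, so it stays [d].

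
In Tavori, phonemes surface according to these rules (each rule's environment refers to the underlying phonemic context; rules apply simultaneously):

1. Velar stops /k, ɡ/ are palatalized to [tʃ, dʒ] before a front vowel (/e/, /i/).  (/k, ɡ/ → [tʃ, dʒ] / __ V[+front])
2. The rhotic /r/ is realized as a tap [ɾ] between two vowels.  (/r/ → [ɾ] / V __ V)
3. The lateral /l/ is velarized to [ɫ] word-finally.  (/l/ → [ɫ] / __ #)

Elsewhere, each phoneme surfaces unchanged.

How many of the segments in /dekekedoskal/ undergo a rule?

3

Segments that undergo a rule: /k/ → [tʃ] (rule 1); /k/ → [tʃ] (rule 1); /l/ → [ɫ] (rule 3).
All other segments surface unchanged.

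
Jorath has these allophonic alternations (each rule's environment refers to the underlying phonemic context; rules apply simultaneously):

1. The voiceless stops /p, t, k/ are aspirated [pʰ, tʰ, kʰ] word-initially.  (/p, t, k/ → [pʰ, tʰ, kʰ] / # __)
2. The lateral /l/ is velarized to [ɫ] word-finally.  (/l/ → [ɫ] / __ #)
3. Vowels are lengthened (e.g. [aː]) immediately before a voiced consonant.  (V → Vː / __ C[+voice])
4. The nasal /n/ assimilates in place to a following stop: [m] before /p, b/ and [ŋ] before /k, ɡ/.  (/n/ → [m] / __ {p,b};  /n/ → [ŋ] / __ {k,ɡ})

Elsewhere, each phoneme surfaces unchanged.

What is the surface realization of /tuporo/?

[tʰupoːro]

/t/ (word-initial): word-initially, so rule 1 applies → [tʰ].
/u/ — between /t/ and /p/; rule 3 does not apply here → [u].
/p/ (between /u/ and /o/): rule 1 targets it, but not word-initially → unchanged [p].
/o/ (between /p/ and /r/) occurs before a voiced consonant → [oː] by rule 3.
/r/ (between /o/ and /o/): no rule targets it → [r].
/o/ (word-final): rule 3 targets it, but not before a voiced consonant → unchanged [o].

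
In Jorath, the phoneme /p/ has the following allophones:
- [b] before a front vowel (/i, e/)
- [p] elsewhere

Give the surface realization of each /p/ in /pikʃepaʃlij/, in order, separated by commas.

Occurrence 1 (position 1): before a front vowel (/i, e/) → [b].
Occurrence 2 (position 6): no conditioning environment matches → elsewhere allophone [p].

[b], [p]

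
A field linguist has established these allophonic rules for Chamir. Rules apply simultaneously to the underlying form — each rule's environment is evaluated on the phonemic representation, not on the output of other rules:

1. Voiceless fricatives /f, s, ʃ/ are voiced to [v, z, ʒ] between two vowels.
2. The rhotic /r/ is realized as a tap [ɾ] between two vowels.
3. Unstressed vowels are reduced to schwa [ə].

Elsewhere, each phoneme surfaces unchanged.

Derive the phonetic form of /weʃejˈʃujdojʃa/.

[wəʒəjˈʃujdəjʃə]

/w/ (word-initial): no rule targets it → [w].
/e/ (between /w/ and /ʃ/): in an unstressed syllable, so rule 3 applies → [ə].
Rule 1 applies to /ʃ/ (between /e/ and /e/: between two vowels) → [ʒ].
/e/ — between /ʃ/ and /j/, in an unstressed syllable — surfaces as [ə] (rule 3).
/j/ (between /e/ and /ʃ/): no rule targets it → [j].
/ʃ/ (between /j/ and /u/): rule 1 targets it, but not between two vowels → unchanged [ʃ].
/u/ (between /ʃ/ and /j/) is in the target of rule 3 but the environment (in an unstressed syllable) is not met → [u].
/j/ — not in any rule's target class → [j].
/d/ — not in any rule's target class → [d].
/o/ — between /d/ and /j/, in an unstressed syllable — surfaces as [ə] (rule 3).
/j/ (between /o/ and /ʃ/) is unaffected → [j].
/ʃ/ (between /j/ and /a/): rule 1 targets it, but not between two vowels → unchanged [ʃ].
/a/ meets the environment for rule 3 (in an unstressed syllable) → [ə].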